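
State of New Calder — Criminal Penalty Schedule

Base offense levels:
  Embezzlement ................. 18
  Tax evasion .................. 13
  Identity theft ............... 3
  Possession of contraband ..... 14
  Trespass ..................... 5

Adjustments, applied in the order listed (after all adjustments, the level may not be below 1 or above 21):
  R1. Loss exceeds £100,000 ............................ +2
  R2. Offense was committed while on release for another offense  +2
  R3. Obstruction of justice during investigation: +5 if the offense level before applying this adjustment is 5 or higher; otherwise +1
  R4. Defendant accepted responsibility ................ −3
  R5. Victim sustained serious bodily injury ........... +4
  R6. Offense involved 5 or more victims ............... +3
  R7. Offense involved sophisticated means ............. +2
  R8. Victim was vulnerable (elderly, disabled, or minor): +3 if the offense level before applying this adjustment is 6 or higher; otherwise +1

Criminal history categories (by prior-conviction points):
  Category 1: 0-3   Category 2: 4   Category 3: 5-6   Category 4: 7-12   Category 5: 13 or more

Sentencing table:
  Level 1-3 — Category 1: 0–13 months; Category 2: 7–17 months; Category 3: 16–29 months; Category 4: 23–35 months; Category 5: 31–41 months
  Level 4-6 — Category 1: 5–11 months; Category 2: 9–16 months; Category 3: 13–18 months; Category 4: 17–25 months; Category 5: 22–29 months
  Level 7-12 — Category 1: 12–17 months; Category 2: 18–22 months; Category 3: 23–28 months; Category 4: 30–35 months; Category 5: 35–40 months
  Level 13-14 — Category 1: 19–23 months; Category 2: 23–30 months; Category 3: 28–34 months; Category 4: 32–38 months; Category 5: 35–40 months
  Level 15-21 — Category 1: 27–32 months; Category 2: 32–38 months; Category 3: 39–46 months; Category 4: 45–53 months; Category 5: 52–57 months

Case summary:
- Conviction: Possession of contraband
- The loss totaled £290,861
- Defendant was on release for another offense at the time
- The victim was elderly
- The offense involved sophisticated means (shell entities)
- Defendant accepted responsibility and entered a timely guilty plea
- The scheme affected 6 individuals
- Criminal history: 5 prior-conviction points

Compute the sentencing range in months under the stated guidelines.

Base offense level for possession of contraband: 14.
R1 applies: 14 + 2 = 16.
R2 applies: 16 + 2 = 18.
R3 does not apply.
R4 applies: 18 − 3 = 15.
R6 applies: 15 + 3 = 18.
R7 applies: 18 + 2 = 20.
R8 applies (level before this adjustment is 20 ≥ 6, so +3): 20 + 3 = 23.
Level 23 exceeds the maximum of 21; capped at 21.
Final offense level: 21.
Criminal history: 5 prior points → Category 3 (5-6).
Level 21 falls in the 15-21 band.
Grid: Level 15-21 × Category 3 = 39-46 months.

39-46 months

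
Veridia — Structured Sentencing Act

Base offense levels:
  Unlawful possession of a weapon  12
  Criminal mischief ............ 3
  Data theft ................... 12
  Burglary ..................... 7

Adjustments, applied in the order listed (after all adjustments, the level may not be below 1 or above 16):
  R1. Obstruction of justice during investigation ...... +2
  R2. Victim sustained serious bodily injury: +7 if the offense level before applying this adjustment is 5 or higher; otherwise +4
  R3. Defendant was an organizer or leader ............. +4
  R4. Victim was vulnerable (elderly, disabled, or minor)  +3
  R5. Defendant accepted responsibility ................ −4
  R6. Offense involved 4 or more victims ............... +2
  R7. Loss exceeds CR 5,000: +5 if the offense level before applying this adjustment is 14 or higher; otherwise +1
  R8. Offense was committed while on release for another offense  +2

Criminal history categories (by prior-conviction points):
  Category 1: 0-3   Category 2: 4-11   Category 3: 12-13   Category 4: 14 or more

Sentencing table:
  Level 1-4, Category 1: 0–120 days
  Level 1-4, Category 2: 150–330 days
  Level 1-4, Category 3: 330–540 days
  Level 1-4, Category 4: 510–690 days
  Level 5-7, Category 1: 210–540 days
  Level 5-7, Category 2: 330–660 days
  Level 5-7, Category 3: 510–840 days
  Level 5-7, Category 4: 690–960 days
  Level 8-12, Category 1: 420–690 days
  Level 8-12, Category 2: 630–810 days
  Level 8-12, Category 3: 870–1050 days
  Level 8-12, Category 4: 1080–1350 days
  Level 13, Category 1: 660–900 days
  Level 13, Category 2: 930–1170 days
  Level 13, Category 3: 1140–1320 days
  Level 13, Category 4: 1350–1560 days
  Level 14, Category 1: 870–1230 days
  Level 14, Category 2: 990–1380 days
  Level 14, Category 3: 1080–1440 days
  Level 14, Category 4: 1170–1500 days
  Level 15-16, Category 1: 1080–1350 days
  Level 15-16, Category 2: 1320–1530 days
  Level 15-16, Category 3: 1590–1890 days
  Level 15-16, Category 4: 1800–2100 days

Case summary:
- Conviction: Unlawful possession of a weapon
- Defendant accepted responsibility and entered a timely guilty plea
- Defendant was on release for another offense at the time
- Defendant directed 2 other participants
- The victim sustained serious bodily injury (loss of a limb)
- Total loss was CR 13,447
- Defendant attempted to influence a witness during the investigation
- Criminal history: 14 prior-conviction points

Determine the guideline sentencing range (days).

Base offense level for unlawful possession of a weapon: 12.
R1 applies: 12 + 2 = 14.
R2 applies (level before this adjustment is 14 ≥ 5, so +7): 14 + 7 = 21.
R3 applies: 21 + 4 = 25.
R5 applies: 25 − 4 = 21.
R7 applies (level before this adjustment is 21 ≥ 14, so +5): 21 + 5 = 26.
R8 applies: 26 + 2 = 28.
Level 28 exceeds the maximum of 16; capped at 16.
Final offense level: 16.
Criminal history: 14 prior points → Category 4 (14+).
Level 16 falls in the 15-16 band.
Grid: Level 15-16 × Category 4 = 1800-2100 days.

1800-2100 days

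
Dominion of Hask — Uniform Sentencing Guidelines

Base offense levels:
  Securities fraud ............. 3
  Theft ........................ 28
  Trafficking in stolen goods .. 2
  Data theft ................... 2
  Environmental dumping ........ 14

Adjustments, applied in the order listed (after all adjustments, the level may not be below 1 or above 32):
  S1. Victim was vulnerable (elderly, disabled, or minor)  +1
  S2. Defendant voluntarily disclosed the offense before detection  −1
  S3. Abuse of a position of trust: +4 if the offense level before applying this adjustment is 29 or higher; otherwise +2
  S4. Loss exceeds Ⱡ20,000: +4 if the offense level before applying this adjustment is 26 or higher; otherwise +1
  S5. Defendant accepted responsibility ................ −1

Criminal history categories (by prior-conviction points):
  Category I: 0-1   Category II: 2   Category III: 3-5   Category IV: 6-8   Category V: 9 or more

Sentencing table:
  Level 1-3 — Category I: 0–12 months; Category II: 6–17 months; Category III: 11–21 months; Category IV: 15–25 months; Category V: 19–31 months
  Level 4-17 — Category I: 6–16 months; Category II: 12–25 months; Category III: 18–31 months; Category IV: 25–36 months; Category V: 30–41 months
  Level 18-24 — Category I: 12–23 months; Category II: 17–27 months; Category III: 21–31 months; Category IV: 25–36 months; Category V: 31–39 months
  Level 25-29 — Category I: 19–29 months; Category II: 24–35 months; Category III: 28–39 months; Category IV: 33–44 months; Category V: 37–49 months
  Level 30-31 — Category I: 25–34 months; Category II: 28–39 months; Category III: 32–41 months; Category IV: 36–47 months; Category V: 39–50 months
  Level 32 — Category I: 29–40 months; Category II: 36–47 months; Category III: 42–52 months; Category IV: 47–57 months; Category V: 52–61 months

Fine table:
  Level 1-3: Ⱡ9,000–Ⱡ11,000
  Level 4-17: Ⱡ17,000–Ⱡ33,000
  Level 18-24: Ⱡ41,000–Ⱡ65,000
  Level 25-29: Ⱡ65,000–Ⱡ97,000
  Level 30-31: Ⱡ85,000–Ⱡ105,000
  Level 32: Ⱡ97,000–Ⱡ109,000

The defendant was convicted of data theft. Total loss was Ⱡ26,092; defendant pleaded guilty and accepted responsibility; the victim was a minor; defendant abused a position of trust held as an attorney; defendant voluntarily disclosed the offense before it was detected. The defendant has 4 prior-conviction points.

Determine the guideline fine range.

Ⱡ17,000–Ⱡ33,000

Base offense level for data theft: 2.
S1 applies: 2 + 1 = 3.
S2 applies: 3 − 1 = 2.
S3 applies (level before this adjustment is 2 < 29, so +2): 2 + 2 = 4.
S4 applies (level before this adjustment is 4 < 26, so +1): 4 + 1 = 5.
S5 applies: 5 − 1 = 4.
Final offense level: 4.
Level 4 falls in the 4-17 band.
Fine table: Level 4-17 → Ⱡ17,000–Ⱡ33,000.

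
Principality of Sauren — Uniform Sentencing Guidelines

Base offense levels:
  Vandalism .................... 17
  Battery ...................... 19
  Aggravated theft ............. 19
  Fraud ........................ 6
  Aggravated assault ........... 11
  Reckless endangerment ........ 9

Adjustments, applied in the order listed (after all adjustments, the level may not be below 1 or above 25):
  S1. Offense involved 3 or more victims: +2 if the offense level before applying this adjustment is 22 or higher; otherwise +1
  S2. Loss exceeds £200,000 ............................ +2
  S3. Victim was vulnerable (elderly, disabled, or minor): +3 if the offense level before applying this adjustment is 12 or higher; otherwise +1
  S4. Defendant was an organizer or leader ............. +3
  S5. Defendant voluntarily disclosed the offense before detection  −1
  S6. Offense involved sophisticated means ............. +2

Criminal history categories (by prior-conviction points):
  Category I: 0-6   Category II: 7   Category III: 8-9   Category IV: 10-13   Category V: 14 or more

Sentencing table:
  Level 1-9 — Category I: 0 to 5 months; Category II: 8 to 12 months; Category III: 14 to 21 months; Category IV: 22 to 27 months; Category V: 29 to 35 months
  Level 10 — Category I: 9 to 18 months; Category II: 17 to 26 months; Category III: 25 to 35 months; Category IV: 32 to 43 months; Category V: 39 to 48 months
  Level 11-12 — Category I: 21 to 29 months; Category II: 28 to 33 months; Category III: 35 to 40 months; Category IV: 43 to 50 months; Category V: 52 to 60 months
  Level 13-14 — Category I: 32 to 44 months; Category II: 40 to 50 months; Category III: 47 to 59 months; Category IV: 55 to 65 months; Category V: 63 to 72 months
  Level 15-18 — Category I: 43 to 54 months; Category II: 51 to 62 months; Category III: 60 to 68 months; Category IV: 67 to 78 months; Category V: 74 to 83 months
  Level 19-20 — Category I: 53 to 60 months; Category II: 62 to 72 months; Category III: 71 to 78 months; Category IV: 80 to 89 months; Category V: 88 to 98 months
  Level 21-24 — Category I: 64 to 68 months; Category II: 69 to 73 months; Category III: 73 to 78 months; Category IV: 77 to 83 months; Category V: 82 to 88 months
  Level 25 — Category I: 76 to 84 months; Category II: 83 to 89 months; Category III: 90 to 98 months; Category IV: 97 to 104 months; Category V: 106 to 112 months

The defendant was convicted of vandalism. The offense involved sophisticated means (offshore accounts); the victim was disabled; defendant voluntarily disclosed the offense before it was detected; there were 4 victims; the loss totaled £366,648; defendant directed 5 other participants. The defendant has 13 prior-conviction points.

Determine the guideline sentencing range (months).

Base offense level for vandalism: 17.
S1 applies (level before this adjustment is 17 < 22, so +1): 17 + 1 = 18.
S2 applies: 18 + 2 = 20.
S3 applies (level before this adjustment is 20 ≥ 12, so +3): 20 + 3 = 23.
S4 applies: 23 + 3 = 26.
S5 applies: 26 − 1 = 25.
S6 applies: 25 + 2 = 27.
Level 27 exceeds the maximum of 25; capped at 25.
Final offense level: 25.
Criminal history: 13 prior points → Category IV (10-13).
Level 25 falls in the 25 band.
Grid: Level 25 × Category IV = 97-104 months.

97-104 months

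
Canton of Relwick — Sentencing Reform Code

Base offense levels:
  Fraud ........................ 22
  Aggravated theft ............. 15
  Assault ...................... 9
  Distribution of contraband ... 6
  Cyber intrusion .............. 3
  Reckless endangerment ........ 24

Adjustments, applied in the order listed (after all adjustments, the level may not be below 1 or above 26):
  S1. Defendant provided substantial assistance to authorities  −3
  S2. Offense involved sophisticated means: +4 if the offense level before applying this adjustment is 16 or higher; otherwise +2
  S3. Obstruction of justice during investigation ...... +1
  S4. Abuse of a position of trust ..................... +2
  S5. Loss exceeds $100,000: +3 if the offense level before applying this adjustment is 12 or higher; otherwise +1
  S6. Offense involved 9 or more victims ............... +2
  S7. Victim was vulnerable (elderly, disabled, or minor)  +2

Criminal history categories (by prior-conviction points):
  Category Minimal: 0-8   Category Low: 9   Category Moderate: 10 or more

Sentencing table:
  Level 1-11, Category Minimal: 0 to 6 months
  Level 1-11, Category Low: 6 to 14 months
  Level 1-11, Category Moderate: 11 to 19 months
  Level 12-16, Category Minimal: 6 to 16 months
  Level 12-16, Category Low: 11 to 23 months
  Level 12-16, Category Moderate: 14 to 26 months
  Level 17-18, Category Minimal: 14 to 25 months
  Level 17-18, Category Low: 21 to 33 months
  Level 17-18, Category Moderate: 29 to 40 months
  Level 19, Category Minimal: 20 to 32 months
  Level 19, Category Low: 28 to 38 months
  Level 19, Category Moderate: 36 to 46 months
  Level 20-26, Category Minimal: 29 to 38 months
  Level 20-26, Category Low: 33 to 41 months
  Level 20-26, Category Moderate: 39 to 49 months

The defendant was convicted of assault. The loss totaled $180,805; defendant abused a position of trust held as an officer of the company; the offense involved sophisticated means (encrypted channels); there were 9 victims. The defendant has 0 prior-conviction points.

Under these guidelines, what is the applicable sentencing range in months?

14-25 months

Base offense level for assault: 9.
S2 applies (level before this adjustment is 9 < 16, so +2): 9 + 2 = 11.
S3 does not apply.
S4 applies: 11 + 2 = 13.
S5 applies (level before this adjustment is 13 ≥ 12, so +3): 13 + 3 = 16.
S6 applies: 16 + 2 = 18.
Final offense level: 18.
Criminal history: 0 prior points → Category Minimal (0-8).
Level 18 falls in the 17-18 band.
Grid: Level 17-18 × Category Minimal = 14-25 months.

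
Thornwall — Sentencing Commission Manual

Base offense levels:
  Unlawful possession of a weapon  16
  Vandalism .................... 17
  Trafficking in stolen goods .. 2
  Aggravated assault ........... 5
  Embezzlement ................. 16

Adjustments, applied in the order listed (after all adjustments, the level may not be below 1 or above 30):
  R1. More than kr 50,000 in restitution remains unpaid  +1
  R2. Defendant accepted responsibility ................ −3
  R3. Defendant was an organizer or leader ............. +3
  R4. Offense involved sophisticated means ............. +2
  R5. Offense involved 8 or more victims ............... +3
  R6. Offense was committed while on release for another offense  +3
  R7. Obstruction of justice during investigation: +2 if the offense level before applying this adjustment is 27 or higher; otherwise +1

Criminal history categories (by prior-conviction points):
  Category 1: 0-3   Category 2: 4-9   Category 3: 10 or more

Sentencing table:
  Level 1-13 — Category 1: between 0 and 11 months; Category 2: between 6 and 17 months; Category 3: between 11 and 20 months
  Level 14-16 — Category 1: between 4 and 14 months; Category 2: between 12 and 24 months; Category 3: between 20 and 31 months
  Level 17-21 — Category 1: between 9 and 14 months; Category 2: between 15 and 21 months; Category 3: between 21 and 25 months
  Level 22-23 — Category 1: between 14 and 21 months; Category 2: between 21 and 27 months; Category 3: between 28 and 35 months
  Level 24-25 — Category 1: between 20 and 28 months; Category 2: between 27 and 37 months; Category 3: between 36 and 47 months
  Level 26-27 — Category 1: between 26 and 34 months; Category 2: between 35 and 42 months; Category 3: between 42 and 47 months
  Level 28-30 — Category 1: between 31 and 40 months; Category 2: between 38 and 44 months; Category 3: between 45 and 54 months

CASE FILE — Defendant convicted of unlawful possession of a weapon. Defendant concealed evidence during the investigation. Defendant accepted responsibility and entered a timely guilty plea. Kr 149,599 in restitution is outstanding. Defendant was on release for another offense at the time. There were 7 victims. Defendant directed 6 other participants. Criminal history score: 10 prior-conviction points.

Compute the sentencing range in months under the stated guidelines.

21-25 months

Base offense level for unlawful possession of a weapon: 16.
R1 applies: 16 + 1 = 17.
R2 applies: 17 − 3 = 14.
R3 applies: 14 + 3 = 17.
R6 applies: 17 + 3 = 20.
R7 applies (level before this adjustment is 20 < 27, so +1): 20 + 1 = 21.
Final offense level: 21.
Criminal history: 10 prior points → Category 3 (10+).
Level 21 falls in the 17-21 band.
Grid: Level 17-21 × Category 3 = 21-25 months.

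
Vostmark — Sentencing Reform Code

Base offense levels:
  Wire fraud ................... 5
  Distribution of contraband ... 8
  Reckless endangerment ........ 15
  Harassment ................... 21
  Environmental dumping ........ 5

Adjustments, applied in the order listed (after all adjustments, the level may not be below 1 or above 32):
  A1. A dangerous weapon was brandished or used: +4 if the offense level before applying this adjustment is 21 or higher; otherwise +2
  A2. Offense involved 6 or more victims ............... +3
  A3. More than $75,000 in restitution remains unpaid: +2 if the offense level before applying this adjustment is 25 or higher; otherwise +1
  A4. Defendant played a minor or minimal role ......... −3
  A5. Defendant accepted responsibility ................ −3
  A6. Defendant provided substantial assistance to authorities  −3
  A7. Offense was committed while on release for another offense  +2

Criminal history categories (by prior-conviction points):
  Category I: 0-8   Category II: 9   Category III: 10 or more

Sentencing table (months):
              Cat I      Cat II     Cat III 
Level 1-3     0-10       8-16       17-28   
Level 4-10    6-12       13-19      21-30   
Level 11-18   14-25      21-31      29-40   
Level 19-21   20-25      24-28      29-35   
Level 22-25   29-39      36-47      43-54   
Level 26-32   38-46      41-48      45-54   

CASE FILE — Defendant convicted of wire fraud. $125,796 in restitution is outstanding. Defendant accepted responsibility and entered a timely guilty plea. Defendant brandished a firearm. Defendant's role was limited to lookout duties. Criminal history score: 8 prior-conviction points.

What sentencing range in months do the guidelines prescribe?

0-10 months

Base offense level for wire fraud: 5.
A1 applies (level before this adjustment is 5 < 21, so +2): 5 + 2 = 7.
A2 does not apply.
A3 applies (level before this adjustment is 7 < 25, so +1): 7 + 1 = 8.
A4 applies: 8 − 3 = 5.
A5 applies: 5 − 3 = 2.
A6 does not apply.
Final offense level: 2.
Criminal history: 8 prior points → Category I (0-8).
Level 2 falls in the 1-3 band.
Grid: Level 1-3 × Category I = 0-10 months.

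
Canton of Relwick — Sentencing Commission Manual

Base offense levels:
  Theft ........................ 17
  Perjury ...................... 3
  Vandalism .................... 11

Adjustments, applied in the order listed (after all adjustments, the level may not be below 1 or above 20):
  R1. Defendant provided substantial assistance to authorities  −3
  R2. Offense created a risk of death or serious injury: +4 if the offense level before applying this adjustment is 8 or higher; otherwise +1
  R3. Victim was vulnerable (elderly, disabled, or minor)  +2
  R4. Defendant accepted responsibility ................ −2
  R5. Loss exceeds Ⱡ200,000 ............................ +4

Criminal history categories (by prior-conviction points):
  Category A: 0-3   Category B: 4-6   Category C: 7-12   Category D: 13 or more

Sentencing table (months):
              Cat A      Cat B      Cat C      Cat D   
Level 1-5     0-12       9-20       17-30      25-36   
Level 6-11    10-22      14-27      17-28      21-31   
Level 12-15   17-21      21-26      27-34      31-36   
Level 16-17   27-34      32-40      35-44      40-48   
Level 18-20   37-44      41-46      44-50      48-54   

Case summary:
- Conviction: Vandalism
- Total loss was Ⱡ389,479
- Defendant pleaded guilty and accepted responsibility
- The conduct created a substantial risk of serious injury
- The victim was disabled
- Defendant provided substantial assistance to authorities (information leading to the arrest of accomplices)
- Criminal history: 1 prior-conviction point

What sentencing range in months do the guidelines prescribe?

27-34 months

Base offense level for vandalism: 11.
R1 applies: 11 − 3 = 8.
R2 applies (level before this adjustment is 8 ≥ 8, so +4): 8 + 4 = 12.
R3 applies: 12 + 2 = 14.
R4 applies: 14 − 2 = 12.
R5 applies: 12 + 4 = 16.
Final offense level: 16.
Criminal history: 1 prior point → Category A (0-3).
Level 16 falls in the 16-17 band.
Grid: Level 16-17 × Category A = 27-34 months.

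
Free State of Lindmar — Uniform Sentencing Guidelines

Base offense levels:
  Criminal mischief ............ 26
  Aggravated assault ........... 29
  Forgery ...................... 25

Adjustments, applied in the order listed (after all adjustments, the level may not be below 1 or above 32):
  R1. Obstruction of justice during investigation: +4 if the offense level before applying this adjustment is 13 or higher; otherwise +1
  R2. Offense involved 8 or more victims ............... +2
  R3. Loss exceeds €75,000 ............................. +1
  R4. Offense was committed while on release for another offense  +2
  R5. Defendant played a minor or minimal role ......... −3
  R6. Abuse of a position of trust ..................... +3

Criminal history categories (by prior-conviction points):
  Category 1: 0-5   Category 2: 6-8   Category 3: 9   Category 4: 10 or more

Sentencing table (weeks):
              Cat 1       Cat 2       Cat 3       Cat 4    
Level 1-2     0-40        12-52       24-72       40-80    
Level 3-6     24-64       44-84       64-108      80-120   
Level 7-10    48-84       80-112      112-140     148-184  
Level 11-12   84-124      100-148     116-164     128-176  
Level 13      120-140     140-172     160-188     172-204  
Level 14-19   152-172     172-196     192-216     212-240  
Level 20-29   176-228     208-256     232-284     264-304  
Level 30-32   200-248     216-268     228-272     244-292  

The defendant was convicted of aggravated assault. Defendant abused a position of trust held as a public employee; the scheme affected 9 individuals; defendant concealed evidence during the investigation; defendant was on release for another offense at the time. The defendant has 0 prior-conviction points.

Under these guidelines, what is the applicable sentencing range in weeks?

Base offense level for aggravated assault: 29.
R1 applies (level before this adjustment is 29 ≥ 13, so +4): 29 + 4 = 33.
R2 applies: 33 + 2 = 35.
R3 does not apply.
R4 applies: 35 + 2 = 37.
R6 applies: 37 + 3 = 40.
Level 40 exceeds the maximum of 32; capped at 32.
Final offense level: 32.
Criminal history: 0 prior points → Category 1 (0-5).
Level 32 falls in the 30-32 band.
Grid: Level 30-32 × Category 1 = 200-248 weeks.

200-248 weeks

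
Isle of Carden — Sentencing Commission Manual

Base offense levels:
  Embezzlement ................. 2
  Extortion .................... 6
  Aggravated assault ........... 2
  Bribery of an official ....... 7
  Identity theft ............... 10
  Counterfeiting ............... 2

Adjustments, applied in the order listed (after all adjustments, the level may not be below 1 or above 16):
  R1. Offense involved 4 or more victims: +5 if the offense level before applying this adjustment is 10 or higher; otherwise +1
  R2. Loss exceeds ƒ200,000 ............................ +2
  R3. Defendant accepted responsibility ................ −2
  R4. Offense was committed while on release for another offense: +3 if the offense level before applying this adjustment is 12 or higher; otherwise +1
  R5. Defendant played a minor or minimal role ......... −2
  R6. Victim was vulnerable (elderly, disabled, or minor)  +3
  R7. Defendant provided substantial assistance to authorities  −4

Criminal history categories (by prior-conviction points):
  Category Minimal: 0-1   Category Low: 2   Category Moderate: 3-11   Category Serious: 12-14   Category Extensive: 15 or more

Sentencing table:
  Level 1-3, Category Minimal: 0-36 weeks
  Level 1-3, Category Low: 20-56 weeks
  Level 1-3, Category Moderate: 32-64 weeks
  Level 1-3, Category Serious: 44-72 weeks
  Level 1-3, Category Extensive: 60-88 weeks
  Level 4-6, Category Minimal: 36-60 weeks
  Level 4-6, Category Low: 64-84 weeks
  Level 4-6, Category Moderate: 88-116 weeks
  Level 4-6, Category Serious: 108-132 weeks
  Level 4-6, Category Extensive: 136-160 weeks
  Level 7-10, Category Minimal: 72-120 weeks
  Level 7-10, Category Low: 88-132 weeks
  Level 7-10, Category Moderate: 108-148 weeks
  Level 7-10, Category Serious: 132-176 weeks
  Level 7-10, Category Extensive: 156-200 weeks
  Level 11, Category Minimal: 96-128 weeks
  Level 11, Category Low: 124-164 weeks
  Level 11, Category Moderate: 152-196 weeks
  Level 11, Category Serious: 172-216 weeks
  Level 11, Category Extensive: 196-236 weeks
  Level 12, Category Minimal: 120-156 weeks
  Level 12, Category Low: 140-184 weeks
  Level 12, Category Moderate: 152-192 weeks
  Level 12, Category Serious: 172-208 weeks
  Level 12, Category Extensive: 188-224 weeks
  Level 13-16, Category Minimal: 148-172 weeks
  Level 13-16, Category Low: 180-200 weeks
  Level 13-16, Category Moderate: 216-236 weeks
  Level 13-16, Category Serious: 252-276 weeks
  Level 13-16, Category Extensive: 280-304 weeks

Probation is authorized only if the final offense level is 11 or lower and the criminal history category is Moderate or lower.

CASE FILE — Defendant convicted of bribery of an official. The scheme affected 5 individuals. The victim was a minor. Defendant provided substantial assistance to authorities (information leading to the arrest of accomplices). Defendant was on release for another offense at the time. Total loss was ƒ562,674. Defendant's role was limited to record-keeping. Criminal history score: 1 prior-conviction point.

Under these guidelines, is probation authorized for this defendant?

Yes

Base offense level for bribery of an official: 7.
R1 applies (level before this adjustment is 7 < 10, so +1): 7 + 1 = 8.
R2 applies: 8 + 2 = 10.
R4 applies (level before this adjustment is 10 < 12, so +1): 10 + 1 = 11.
R5 applies: 11 − 2 = 9.
R6 applies: 9 + 3 = 12.
R7 applies: 12 − 4 = 8.
Final offense level: 8.
Criminal history: 1 prior point → Category Minimal (0-1).
Level 8 falls in the 7-10 band.
Grid: Level 7-10 × Category Minimal = 72-120 weeks.
Probation check: level 8 ≤ 11 and category Minimal ≤ Moderate → eligible.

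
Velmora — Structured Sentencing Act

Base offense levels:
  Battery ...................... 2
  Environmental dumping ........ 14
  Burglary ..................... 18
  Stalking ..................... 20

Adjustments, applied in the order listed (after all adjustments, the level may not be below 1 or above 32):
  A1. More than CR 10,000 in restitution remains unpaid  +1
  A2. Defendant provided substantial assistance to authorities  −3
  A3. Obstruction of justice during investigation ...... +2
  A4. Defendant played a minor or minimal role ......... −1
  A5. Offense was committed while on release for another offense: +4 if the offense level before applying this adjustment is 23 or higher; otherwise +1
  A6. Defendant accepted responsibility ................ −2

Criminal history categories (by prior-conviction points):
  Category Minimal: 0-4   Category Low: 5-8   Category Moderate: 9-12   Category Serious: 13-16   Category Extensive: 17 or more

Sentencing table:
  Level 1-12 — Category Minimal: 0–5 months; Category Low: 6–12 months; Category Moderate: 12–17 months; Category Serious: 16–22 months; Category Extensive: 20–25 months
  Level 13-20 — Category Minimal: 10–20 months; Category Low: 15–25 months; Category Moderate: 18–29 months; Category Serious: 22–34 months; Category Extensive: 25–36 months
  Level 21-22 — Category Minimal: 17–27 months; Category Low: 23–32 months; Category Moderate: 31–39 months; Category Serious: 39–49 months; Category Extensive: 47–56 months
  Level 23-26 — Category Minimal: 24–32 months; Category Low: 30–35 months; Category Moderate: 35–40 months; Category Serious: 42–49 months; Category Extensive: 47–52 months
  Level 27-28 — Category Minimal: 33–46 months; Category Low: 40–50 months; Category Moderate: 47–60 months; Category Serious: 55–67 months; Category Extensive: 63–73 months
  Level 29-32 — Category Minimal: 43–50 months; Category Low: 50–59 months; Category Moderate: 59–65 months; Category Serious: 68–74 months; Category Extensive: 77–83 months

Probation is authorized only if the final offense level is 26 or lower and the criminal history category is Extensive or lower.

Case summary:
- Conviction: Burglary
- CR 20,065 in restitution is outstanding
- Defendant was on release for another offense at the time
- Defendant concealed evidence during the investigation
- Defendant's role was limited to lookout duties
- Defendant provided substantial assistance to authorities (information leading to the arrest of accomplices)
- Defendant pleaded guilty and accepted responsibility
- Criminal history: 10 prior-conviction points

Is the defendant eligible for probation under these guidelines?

Yes

Base offense level for burglary: 18.
A1 applies: 18 + 1 = 19.
A2 applies: 19 − 3 = 16.
A3 applies: 16 + 2 = 18.
A4 applies: 18 − 1 = 17.
A5 applies (level before this adjustment is 17 < 23, so +1): 17 + 1 = 18.
A6 applies: 18 − 2 = 16.
Final offense level: 16.
Criminal history: 10 prior points → Category Moderate (9-12).
Level 16 falls in the 13-20 band.
Grid: Level 13-20 × Category Moderate = 18-29 months.
Probation check: level 16 ≤ 26 and category Moderate ≤ Extensive → eligible.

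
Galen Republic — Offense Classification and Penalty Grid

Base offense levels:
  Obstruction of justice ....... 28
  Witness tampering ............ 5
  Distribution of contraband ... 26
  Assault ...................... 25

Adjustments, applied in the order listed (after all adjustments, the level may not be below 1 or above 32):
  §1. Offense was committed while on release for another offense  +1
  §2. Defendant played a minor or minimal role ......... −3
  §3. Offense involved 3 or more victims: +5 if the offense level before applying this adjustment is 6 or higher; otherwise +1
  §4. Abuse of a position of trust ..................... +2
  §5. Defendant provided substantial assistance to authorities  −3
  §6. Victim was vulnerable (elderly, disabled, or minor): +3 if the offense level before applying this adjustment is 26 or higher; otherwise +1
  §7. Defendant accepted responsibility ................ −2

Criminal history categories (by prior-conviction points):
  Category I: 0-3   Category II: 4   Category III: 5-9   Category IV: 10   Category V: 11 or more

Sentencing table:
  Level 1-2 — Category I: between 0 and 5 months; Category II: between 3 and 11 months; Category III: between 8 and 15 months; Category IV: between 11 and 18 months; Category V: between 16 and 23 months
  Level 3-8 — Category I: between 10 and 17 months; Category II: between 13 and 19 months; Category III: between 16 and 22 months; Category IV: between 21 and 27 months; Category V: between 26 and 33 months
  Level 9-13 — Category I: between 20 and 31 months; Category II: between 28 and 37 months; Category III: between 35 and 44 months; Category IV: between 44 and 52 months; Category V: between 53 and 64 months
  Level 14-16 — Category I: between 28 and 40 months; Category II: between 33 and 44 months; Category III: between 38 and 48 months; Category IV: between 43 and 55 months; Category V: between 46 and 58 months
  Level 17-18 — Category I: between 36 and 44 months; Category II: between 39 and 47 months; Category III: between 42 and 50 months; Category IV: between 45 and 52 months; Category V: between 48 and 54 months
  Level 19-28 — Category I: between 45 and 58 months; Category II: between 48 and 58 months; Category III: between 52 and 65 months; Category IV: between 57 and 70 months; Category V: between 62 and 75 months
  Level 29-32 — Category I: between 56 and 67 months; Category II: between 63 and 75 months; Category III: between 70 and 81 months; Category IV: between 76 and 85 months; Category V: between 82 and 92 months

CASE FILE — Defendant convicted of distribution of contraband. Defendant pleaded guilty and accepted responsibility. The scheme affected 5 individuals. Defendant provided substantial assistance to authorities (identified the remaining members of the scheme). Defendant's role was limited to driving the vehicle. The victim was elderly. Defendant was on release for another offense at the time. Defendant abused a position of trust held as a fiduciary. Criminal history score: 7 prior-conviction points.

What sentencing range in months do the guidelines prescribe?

Base offense level for distribution of contraband: 26.
§1 applies: 26 + 1 = 27.
§2 applies: 27 − 3 = 24.
§3 applies (level before this adjustment is 24 ≥ 6, so +5): 24 + 5 = 29.
§4 applies: 29 + 2 = 31.
§5 applies: 31 − 3 = 28.
§6 applies (level before this adjustment is 28 ≥ 26, so +3): 28 + 3 = 31.
§7 applies: 31 − 2 = 29.
Final offense level: 29.
Criminal history: 7 prior points → Category III (5-9).
Level 29 falls in the 29-32 band.
Grid: Level 29-32 × Category III = 70-81 months.

70-81 months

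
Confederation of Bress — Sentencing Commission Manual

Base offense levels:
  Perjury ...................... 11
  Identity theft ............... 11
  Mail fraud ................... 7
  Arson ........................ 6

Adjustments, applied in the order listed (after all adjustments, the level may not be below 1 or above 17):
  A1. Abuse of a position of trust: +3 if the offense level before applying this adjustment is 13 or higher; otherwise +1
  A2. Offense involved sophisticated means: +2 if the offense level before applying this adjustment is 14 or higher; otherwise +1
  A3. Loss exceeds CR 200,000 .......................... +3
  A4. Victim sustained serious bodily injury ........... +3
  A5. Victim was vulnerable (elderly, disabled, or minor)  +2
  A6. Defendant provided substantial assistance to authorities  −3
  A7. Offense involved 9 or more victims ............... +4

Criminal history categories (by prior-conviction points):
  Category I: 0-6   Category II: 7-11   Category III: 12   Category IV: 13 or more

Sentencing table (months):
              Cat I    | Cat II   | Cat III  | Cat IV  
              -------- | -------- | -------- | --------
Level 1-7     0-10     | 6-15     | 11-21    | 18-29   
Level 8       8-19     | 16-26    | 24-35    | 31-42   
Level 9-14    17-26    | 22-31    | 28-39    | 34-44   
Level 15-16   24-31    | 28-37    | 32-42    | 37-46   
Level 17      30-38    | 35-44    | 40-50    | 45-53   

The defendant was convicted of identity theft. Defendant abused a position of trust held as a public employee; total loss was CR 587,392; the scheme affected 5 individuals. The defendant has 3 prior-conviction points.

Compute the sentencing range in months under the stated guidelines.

24-31 months

Base offense level for identity theft: 11.
A1 applies (level before this adjustment is 11 < 13, so +1): 11 + 1 = 12.
A3 applies: 12 + 3 = 15.
A4 does not apply.
A5 does not apply.
Final offense level: 15.
Criminal history: 3 prior points → Category I (0-6).
Level 15 falls in the 15-16 band.
Grid: Level 15-16 × Category I = 24-31 months.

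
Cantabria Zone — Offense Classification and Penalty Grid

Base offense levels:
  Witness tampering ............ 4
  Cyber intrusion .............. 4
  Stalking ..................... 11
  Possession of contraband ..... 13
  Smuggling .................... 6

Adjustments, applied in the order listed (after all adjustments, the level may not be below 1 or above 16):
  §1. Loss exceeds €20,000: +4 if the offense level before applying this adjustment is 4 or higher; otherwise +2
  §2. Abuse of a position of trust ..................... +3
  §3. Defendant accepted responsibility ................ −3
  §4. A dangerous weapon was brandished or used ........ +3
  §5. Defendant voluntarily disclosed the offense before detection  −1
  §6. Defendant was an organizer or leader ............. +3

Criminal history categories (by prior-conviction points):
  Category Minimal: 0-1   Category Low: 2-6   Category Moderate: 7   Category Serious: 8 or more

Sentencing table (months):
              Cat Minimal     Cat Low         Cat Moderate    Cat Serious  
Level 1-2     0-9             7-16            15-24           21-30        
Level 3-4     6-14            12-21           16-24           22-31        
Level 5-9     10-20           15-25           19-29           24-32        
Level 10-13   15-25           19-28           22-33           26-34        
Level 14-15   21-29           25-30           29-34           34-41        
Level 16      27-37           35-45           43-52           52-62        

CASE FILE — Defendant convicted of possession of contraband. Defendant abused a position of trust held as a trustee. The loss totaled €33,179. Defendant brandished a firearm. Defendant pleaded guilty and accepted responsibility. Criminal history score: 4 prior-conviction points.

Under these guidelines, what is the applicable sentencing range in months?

Base offense level for possession of contraband: 13.
§1 applies (level before this adjustment is 13 ≥ 4, so +4): 13 + 4 = 17.
§2 applies: 17 + 3 = 20.
§3 applies: 20 − 3 = 17.
§4 applies: 17 + 3 = 20.
§5 does not apply.
Level 20 exceeds the maximum of 16; capped at 16.
Final offense level: 16.
Criminal history: 4 prior points → Category Low (2-6).
Level 16 falls in the 16 band.
Grid: Level 16 × Category Low = 35-45 months.

35-45 months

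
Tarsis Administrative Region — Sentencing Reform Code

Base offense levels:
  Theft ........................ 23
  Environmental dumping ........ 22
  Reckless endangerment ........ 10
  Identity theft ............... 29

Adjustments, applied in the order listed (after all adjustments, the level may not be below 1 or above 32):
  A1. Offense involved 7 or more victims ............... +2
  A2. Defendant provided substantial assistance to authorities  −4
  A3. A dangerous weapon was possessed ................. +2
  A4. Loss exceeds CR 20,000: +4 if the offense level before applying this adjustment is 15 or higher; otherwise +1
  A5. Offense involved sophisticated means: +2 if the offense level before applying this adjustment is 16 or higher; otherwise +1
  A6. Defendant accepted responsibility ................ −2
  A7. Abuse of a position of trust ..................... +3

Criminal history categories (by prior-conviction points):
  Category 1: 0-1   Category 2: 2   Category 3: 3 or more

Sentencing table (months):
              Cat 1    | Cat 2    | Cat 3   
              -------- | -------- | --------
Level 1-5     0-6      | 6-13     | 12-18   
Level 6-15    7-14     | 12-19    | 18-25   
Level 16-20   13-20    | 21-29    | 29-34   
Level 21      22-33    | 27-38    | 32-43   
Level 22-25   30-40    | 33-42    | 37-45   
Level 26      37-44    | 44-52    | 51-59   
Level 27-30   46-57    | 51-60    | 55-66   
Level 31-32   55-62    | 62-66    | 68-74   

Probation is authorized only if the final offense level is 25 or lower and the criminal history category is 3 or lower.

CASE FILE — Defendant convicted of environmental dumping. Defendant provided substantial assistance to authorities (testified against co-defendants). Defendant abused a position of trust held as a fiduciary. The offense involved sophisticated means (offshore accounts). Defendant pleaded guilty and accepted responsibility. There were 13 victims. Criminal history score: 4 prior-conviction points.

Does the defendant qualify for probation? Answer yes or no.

Yes

Base offense level for environmental dumping: 22.
A1 applies: 22 + 2 = 24.
A2 applies: 24 − 4 = 20.
A4 does not apply.
A5 applies (level before this adjustment is 20 ≥ 16, so +2): 20 + 2 = 22.
A6 applies: 22 − 2 = 20.
A7 applies: 20 + 3 = 23.
Final offense level: 23.
Criminal history: 4 prior points → Category 3 (3+).
Level 23 falls in the 22-25 band.
Grid: Level 22-25 × Category 3 = 37-45 months.
Probation check: level 23 ≤ 25 and category 3 ≤ 3 → eligible.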